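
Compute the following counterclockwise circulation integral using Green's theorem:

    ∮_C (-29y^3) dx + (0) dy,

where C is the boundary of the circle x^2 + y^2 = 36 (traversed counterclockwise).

Green's theorem converts the closed line integral into a double integral over the enclosed region D:

    ∮_C P dx + Q dy = ∬_D (∂Q/∂x - ∂P/∂y) dA.

Here P = -29y^3, Q = 0, so

    ∂Q/∂x = 0,    ∂P/∂y = -87y^2,
    ∂Q/∂x - ∂P/∂y = 87y^2.

D is the region x^2 + y^2 ≤ 36. Evaluating the double integral:

In polar coordinates (x = r cos θ, y = r sin θ, dA = r dr dθ) the integrand becomes 87r^2sin(θ)^2, so

    ∬_D (87y^2) dA = ∫_0^{2π} ∫_0^{6} (87r^2sin(θ)^2) · r dr dθ.

Inner (r from 0 to 6): 28188sin(θ)^2.
Outer (θ from 0 to 2π): 28188π.

Therefore ∮_C P dx + Q dy = 28188π.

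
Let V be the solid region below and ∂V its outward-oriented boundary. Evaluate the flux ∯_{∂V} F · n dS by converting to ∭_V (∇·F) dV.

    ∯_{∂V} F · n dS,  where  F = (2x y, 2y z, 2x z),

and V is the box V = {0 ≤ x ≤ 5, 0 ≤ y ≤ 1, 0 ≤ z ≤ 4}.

By the divergence theorem,

    ∯_{∂V} F · n dS = ∭_V (∇ · F) dV.

Compute the divergence:
    ∇ · F = ∂F_x/∂x + ∂F_y/∂y + ∂F_z/∂z = 2y + 2z + 2x = 2x + 2y + 2z.

V is a rectangular box, so dV = dx dy dz with 0 ≤ x ≤ 5, 0 ≤ y ≤ 1, 0 ≤ z ≤ 4.

Integrate (2x + 2y + 2z) over V as an iterated integral:

    ∭_V (∇·F) dV = ∫_0^{5} ∫_0^{1} ∫_0^{4} (2x + 2y + 2z) dz dy dx.

Inner (z from 0 to 4): 8x + 8y + 16.
Middle (y from 0 to 1): 8x + 20.
Outer (x from 0 to 5): 200.

Therefore ∯_{∂V} F · n dS = 200.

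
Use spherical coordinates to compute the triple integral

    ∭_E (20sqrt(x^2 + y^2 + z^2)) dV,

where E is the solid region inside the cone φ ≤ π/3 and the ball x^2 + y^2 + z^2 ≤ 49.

In spherical coordinates, x = ρ sin(φ) cos(θ), y = ρ sin(φ) sin(θ), z = ρ cos(φ), and dV = ρ^2 sin(φ) dρ dφ dθ.

The integrand becomes 20ρ, so

    ∭_E (20sqrt(x^2 + y^2 + z^2)) dV = ∫_{0}^{2π} ∫_{0}^{π/3} ∫_{0}^{7} (20ρ) · ρ^2 sin(φ) dρ dφ dθ.

Inner (ρ): 12005sin(φ).
Middle (φ): 12005/2.
Outer (θ): 12005π.

Therefore the triple integral equals 12005π.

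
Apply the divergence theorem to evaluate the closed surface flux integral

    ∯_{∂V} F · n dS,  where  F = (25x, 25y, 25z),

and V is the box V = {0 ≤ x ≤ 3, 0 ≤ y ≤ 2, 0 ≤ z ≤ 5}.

By the divergence theorem,

    ∯_{∂V} F · n dS = ∭_V (∇ · F) dV.

Compute the divergence:
    ∇ · F = ∂F_x/∂x + ∂F_y/∂y + ∂F_z/∂z = 25 + 25 + 25 = 75.

V is a rectangular box, so dV = dx dy dz with 0 ≤ x ≤ 3, 0 ≤ y ≤ 2, 0 ≤ z ≤ 5.

Integrate (75) over V as an iterated integral:

    ∭_V (∇·F) dV = ∫_0^{3} ∫_0^{2} ∫_0^{5} (75) dz dy dx.

Inner (z from 0 to 5): 375.
Middle (y from 0 to 2): 750.
Outer (x from 0 to 3): 2250.

Therefore ∯_{∂V} F · n dS = 2250.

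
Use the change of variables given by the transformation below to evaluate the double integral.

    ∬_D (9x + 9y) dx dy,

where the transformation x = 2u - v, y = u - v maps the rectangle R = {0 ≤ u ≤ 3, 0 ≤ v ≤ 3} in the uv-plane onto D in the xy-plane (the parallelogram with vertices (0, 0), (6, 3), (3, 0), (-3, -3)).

Compute the Jacobian determinant of (x, y) with respect to (u, v):

    ∂(x,y)/∂(u,v) = | 2  -1 | = (2)(-1) - (-1)(1) = -1.
                   | 1  -1 |

Its absolute value is |J| = 1 (the area scaling factor).

Substituting x = 2u - v, y = u - v into the integrand,

    9x + 9y → 27u - 18v,

so the integral becomes

    ∬_R (27u - 18v) · |J| du dv = ∫_0^3 ∫_0^3 (27u - 18v) dv du.

Inner (v): 81u - 81.
Outer (u): 243/2.

Therefore ∬_D (9x + 9y) dx dy = 243/2.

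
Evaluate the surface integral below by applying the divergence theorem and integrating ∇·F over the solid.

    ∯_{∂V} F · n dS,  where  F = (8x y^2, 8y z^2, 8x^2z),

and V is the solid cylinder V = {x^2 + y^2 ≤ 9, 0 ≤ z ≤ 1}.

By the divergence theorem,

    ∯_{∂V} F · n dS = ∭_V (∇ · F) dV.

Compute the divergence:
    ∇ · F = ∂F_x/∂x + ∂F_y/∂y + ∂F_z/∂z = 8y^2 + 8z^2 + 8x^2 = 8x^2 + 8y^2 + 8z^2.

In cylindrical coordinates, x = r cos(θ), y = r sin(θ), z = z, dV = r dr dθ dz, with 0 ≤ r ≤ 3, 0 ≤ θ ≤ 2π, 0 ≤ z ≤ 1.

The integrand, after substitution and multiplying by the volume element, becomes (8r^2 + 8z^2) · r, so

    ∭_V (∇·F) dV = ∫_0^{2π} ∫_0^{3} ∫_0^{1} (8r^2 + 8z^2) · r dz dr dθ.

Inner (z from 0 to 1): 8r (r^2 + 1/3).
Middle (r from 0 to 3): 174.
Outer (θ from 0 to 2π): 348π.

Therefore ∯_{∂V} F · n dS = 348π.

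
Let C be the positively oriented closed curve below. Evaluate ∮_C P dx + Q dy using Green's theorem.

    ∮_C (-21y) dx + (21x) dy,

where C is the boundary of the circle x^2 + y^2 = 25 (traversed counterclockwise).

Green's theorem converts the closed line integral into a double integral over the enclosed region D:

    ∮_C P dx + Q dy = ∬_D (∂Q/∂x - ∂P/∂y) dA.

Here P = -21y, Q = 21x, so

    ∂Q/∂x = 21,    ∂P/∂y = -21,
    ∂Q/∂x - ∂P/∂y = 42.

D is the region x^2 + y^2 ≤ 25. Evaluating the double integral:

In polar coordinates (x = r cos θ, y = r sin θ, dA = r dr dθ) the integrand becomes 42, so

    ∬_D (42) dA = ∫_0^{2π} ∫_0^{5} (42) · r dr dθ.

Inner (r from 0 to 5): 525.
Outer (θ from 0 to 2π): 1050π.

Therefore ∮_C P dx + Q dy = 1050π.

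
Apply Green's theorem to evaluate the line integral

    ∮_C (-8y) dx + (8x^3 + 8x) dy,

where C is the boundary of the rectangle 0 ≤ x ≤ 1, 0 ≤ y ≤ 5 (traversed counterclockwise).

Green's theorem converts the closed line integral into a double integral over the enclosed region D:

    ∮_C P dx + Q dy = ∬_D (∂Q/∂x - ∂P/∂y) dA.

Here P = -8y, Q = 8x^3 + 8x, so

    ∂Q/∂x = 24x^2 + 8,    ∂P/∂y = -8,
    ∂Q/∂x - ∂P/∂y = 24x^2 + 16.

D is the region 0 ≤ x ≤ 1, 0 ≤ y ≤ 5. Evaluating the double integral:

    ∬_D (24x^2 + 16) dA = ∫_0^{1} ∫_0^{5} (24x^2 + 16) dy dx.

Inner (y from 0 to 5): 120x^2 + 80.
Outer (x from 0 to 1): 120.

Therefore ∮_C P dx + Q dy = 120.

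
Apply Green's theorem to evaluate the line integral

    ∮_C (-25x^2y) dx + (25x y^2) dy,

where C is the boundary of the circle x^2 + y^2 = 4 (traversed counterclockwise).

Green's theorem converts the closed line integral into a double integral over the enclosed region D:

    ∮_C P dx + Q dy = ∬_D (∂Q/∂x - ∂P/∂y) dA.

Here P = -25x^2y, Q = 25x y^2, so

    ∂Q/∂x = 25y^2,    ∂P/∂y = -25x^2,
    ∂Q/∂x - ∂P/∂y = 25x^2 + 25y^2.

D is the region x^2 + y^2 ≤ 4. Evaluating the double integral:

In polar coordinates (x = r cos θ, y = r sin θ, dA = r dr dθ) the integrand becomes 25r^2, so

    ∬_D (25x^2 + 25y^2) dA = ∫_0^{2π} ∫_0^{2} (25r^2) · r dr dθ.

Inner (r from 0 to 2): 100.
Outer (θ from 0 to 2π): 200π.

Therefore ∮_C P dx + Q dy = 200π.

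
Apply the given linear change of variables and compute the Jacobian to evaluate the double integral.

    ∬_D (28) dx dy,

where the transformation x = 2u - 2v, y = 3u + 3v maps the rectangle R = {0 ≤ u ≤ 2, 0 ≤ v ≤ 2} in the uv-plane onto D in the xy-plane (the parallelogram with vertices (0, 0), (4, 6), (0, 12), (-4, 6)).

Compute the Jacobian determinant of (x, y) with respect to (u, v):

    ∂(x,y)/∂(u,v) = | 2  -2 | = (2)(3) - (-2)(3) = 12.
                   | 3  3 |

Its absolute value is |J| = 12 (the area scaling factor).

Substituting x = 2u - 2v, y = 3u + 3v into the integrand,

    28 → 28,

so the integral becomes

    ∬_R (28) · |J| du dv = ∫_0^2 ∫_0^2 (336) dv du.

Inner (v): 672.
Outer (u): 1344.

Therefore ∬_D (28) dx dy = 1344.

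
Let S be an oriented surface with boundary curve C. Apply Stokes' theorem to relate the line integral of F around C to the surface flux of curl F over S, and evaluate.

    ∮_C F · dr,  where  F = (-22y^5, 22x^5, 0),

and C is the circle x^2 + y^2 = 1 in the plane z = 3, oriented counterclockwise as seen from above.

Let S be the flat disk x^2 + y^2 ≤ 1 in the plane z = 3, with upward unit normal n̂ = ẑ. By Stokes' theorem,

    ∮_C F · dr = ∬_S (∇ × F) · n̂ dS = ∬_D (curl F)_z dA,

where D is the disk x^2 + y^2 ≤ 1.

Compute the curl of F = (-22y^5, 22x^5, 0):
    (∇ × F)_x = ∂F_z/∂y - ∂F_y/∂z = 0,
    (∇ × F)_y = ∂F_x/∂z - ∂F_z/∂x = 0,
    (∇ × F)_z = ∂F_y/∂x - ∂F_x/∂y = 110x^4 + 110y^4.

On z = 3, (curl F)_z = 110x^4 + 110y^4.

Convert to polar (x = r cos θ, y = r sin θ, dA = r dr dθ); the integrand becomes 110r^4(sin(θ)^4 + cos(θ)^4), so

    ∬_D (curl F)_z dA = ∫_0^{2π} ∫_0^{1} (110r^4(sin(θ)^4 + cos(θ)^4)) · r dr dθ.

Inner (r from 0 to 1): 55sin(θ)^4/3 + 55cos(θ)^4/3.
Outer (θ from 0 to 2π): 55π/2.

Therefore ∮_C F · dr = 55π/2.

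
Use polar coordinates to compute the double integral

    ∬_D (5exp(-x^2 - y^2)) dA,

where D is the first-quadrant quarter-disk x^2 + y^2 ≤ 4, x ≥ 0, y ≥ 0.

The region D is 0 ≤ r ≤ 2, 0 ≤ θ ≤ π/2 in polar coordinates, where x = r cos(θ), y = r sin(θ), and dA = r dr dθ.

Under the substitution, the integrand becomes 5exp(-r^2), so

    ∬_D (5exp(-x^2 - y^2)) dA = ∫_{0}^{π/2} ∫_{0}^{2} (5exp(-r^2)) · r dr dθ.

Inner integral (in r): ∫_{0}^{2} (5exp(-r^2)) · r dr = 5/2 - 5exp(-4)/2.

Outer integral (in θ): ∫_{0}^{π/2} (5/2 - 5exp(-4)/2) dθ = -5π (1 - exp(4))exp(-4)/4.

Therefore ∬_D (5exp(-x^2 - y^2)) dA = -5π (1 - exp(4))exp(-4)/4.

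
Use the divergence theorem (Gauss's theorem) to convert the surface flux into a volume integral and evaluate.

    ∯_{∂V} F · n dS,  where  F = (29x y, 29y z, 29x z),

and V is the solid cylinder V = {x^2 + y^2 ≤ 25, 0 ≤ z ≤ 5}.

By the divergence theorem,

    ∯_{∂V} F · n dS = ∭_V (∇ · F) dV.

Compute the divergence:
    ∇ · F = ∂F_x/∂x + ∂F_y/∂y + ∂F_z/∂z = 29y + 29z + 29x = 29x + 29y + 29z.

In cylindrical coordinates, x = r cos(θ), y = r sin(θ), z = z, dV = r dr dθ dz, with 0 ≤ r ≤ 5, 0 ≤ θ ≤ 2π, 0 ≤ z ≤ 5.

The integrand, after substitution and multiplying by the volume element, becomes (29sqrt(2)r sin(θ + π/4) + 29z) · r, so

    ∭_V (∇·F) dV = ∫_0^{2π} ∫_0^{5} ∫_0^{5} (29sqrt(2)r sin(θ + π/4) + 29z) · r dz dr dθ.

Inner (z from 0 to 5): 145r (2sqrt(2)r sin(θ + π/4) + 5)/2.
Middle (r from 0 to 5): 18125sqrt(2)sin(θ + π/4)/3 + 18125/4.
Outer (θ from 0 to 2π): 18125π/2.

Therefore ∯_{∂V} F · n dS = 18125π/2.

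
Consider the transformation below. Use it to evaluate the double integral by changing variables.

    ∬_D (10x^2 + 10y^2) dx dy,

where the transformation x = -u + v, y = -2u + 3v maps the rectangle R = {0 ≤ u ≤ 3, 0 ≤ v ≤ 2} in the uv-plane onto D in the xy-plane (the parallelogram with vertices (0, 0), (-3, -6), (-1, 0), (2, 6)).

Compute the Jacobian determinant of (x, y) with respect to (u, v):

    ∂(x,y)/∂(u,v) = | -1  1 | = (-1)(3) - (1)(-2) = -1.
                   | -2  3 |

Its absolute value is |J| = 1 (the area scaling factor).

Substituting x = -u + v, y = -2u + 3v into the integrand,

    10x^2 + 10y^2 → 50u^2 - 140u v + 100v^2,

so the integral becomes

    ∬_R (50u^2 - 140u v + 100v^2) · |J| du dv = ∫_0^3 ∫_0^2 (50u^2 - 140u v + 100v^2) dv du.

Inner (v): 100u^2 - 280u + 800/3.
Outer (u): 440.

Therefore ∬_D (10x^2 + 10y^2) dx dy = 440.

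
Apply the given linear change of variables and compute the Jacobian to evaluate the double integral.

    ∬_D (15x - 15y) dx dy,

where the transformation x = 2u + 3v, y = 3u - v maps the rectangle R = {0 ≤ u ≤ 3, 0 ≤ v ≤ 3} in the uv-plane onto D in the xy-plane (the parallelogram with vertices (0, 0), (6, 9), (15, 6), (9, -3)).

Compute the Jacobian determinant of (x, y) with respect to (u, v):

    ∂(x,y)/∂(u,v) = | 2  3 | = (2)(-1) - (3)(3) = -11.
                   | 3  -1 |

Its absolute value is |J| = 11 (the area scaling factor).

Substituting x = 2u + 3v, y = 3u - v into the integrand,

    15x - 15y → -15u + 60v,

so the integral becomes

    ∬_R (-15u + 60v) · |J| du dv = ∫_0^3 ∫_0^3 (-165u + 660v) dv du.

Inner (v): 2970 - 495u.
Outer (u): 13365/2.

Therefore ∬_D (15x - 15y) dx dy = 13365/2.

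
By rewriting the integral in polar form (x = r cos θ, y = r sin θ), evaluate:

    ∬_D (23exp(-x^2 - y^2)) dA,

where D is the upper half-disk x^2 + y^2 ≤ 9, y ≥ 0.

The region D is 0 ≤ r ≤ 3, 0 ≤ θ ≤ π in polar coordinates, where x = r cos(θ), y = r sin(θ), and dA = r dr dθ.

Under the substitution, the integrand becomes 23exp(-r^2), so

    ∬_D (23exp(-x^2 - y^2)) dA = ∫_{0}^{π} ∫_{0}^{3} (23exp(-r^2)) · r dr dθ.

Inner integral (in r): ∫_{0}^{3} (23exp(-r^2)) · r dr = 23/2 - 23exp(-9)/2.

Outer integral (in θ): ∫_{0}^{π} (23/2 - 23exp(-9)/2) dθ = -23π (1 - exp(9))exp(-9)/2.

Therefore ∬_D (23exp(-x^2 - y^2)) dA = -23π (1 - exp(9))exp(-9)/2.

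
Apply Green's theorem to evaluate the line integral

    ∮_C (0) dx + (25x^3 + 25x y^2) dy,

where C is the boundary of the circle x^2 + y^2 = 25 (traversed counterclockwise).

Green's theorem converts the closed line integral into a double integral over the enclosed region D:

    ∮_C P dx + Q dy = ∬_D (∂Q/∂x - ∂P/∂y) dA.

Here P = 0, Q = 25x^3 + 25x y^2, so

    ∂Q/∂x = 75x^2 + 25y^2,    ∂P/∂y = 0,
    ∂Q/∂x - ∂P/∂y = 75x^2 + 25y^2.

D is the region x^2 + y^2 ≤ 25. Evaluating the double integral:

In polar coordinates (x = r cos θ, y = r sin θ, dA = r dr dθ) the integrand becomes 25r^2(cos(2θ) + 2), so

    ∬_D (75x^2 + 25y^2) dA = ∫_0^{2π} ∫_0^{5} (25r^2(cos(2θ) + 2)) · r dr dθ.

Inner (r from 0 to 5): 15625cos(2θ)/4 + 15625/2.
Outer (θ from 0 to 2π): 15625π.

Therefore ∮_C P dx + Q dy = 15625π.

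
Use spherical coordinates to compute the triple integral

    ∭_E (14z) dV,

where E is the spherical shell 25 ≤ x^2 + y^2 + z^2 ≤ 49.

In spherical coordinates, x = ρ sin(φ) cos(θ), y = ρ sin(φ) sin(θ), z = ρ cos(φ), and dV = ρ^2 sin(φ) dρ dφ dθ.

The integrand becomes 14ρ cos(φ), so

    ∭_E (14z) dV = ∫_{0}^{2π} ∫_{0}^{π} ∫_{5}^{7} (14ρ cos(φ)) · ρ^2 sin(φ) dρ dφ dθ.

Inner (ρ): 3108sin(2φ).
Middle (φ): 0.
Outer (θ): 0.

Therefore the triple integral equals 0.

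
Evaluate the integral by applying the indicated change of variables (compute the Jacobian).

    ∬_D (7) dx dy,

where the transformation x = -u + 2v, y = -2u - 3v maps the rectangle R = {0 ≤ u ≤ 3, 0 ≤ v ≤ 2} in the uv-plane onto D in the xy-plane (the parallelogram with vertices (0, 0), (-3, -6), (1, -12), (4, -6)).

Compute the Jacobian determinant of (x, y) with respect to (u, v):

    ∂(x,y)/∂(u,v) = | -1  2 | = (-1)(-3) - (2)(-2) = 7.
                   | -2  -3 |

Its absolute value is |J| = 7 (the area scaling factor).

Substituting x = -u + 2v, y = -2u - 3v into the integrand,

    7 → 7,

so the integral becomes

    ∬_R (7) · |J| du dv = ∫_0^3 ∫_0^2 (49) dv du.

Inner (v): 98.
Outer (u): 294.

Therefore ∬_D (7) dx dy = 294.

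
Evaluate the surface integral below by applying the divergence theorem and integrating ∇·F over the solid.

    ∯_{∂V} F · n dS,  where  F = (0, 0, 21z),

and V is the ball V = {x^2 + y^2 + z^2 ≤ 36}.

By the divergence theorem,

    ∯_{∂V} F · n dS = ∭_V (∇ · F) dV.

Compute the divergence:
    ∇ · F = ∂F_x/∂x + ∂F_y/∂y + ∂F_z/∂z = 0 + 0 + 21 = 21.

In spherical coordinates, x = ρ sin(φ) cos(θ), y = ρ sin(φ) sin(θ), z = ρ cos(φ), dV = ρ^2 sin(φ) dρ dφ dθ, with 0 ≤ ρ ≤ 6, 0 ≤ φ ≤ π, 0 ≤ θ ≤ 2π.

The integrand, after substitution and multiplying by the volume element, becomes (21) · ρ^2 sin(φ), so

    ∭_V (∇·F) dV = ∫_0^{2π} ∫_0^{π} ∫_0^{6} (21) · ρ^2 sin(φ) dρ dφ dθ.

Inner (ρ from 0 to 6): 1512sin(φ).
Middle (φ from 0 to π): 3024.
Outer (θ from 0 to 2π): 6048π.

Therefore ∯_{∂V} F · n dS = 6048π.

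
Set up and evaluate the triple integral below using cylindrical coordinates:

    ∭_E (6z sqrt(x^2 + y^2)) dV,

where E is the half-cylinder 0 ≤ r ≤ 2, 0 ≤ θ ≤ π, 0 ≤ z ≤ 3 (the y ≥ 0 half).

In cylindrical coordinates, x = r cos(θ), y = r sin(θ), z = z, and dV = r dr dθ dz.

The integrand becomes 6r z, so

    ∭_E (6z sqrt(x^2 + y^2)) dV = ∫_{0}^{π} ∫_{0}^{2} ∫_{0}^{3} (6r z) · r dz dr dθ.

Inner (z): 27r^2.
Middle (r from 0 to 2): 72.
Outer (θ): 72π.

Therefore the triple integral equals 72π.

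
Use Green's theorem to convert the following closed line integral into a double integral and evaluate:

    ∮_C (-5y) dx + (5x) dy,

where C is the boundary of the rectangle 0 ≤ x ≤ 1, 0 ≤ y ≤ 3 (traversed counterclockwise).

Green's theorem converts the closed line integral into a double integral over the enclosed region D:

    ∮_C P dx + Q dy = ∬_D (∂Q/∂x - ∂P/∂y) dA.

Here P = -5y, Q = 5x, so

    ∂Q/∂x = 5,    ∂P/∂y = -5,
    ∂Q/∂x - ∂P/∂y = 10.

D is the region 0 ≤ x ≤ 1, 0 ≤ y ≤ 3. Evaluating the double integral:

    ∬_D (10) dA = ∫_0^{1} ∫_0^{3} (10) dy dx.

Inner (y from 0 to 3): 30.
Outer (x from 0 to 1): 30.

Therefore ∮_C P dx + Q dy = 30.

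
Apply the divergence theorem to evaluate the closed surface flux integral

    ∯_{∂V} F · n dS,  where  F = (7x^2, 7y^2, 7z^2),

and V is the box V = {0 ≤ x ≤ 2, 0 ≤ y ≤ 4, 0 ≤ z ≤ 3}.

By the divergence theorem,

    ∯_{∂V} F · n dS = ∭_V (∇ · F) dV.

Compute the divergence:
    ∇ · F = ∂F_x/∂x + ∂F_y/∂y + ∂F_z/∂z = 14x + 14y + 14z.

V is a rectangular box, so dV = dx dy dz with 0 ≤ x ≤ 2, 0 ≤ y ≤ 4, 0 ≤ z ≤ 3.

Integrate (14x + 14y + 14z) over V as an iterated integral:

    ∭_V (∇·F) dV = ∫_0^{2} ∫_0^{4} ∫_0^{3} (14x + 14y + 14z) dz dy dx.

Inner (z from 0 to 3): 42x + 42y + 63.
Middle (y from 0 to 4): 168x + 588.
Outer (x from 0 to 2): 1512.

Therefore ∯_{∂V} F · n dS = 1512.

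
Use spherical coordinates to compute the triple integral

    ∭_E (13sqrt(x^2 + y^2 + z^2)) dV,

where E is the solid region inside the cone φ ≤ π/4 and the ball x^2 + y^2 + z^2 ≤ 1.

In spherical coordinates, x = ρ sin(φ) cos(θ), y = ρ sin(φ) sin(θ), z = ρ cos(φ), and dV = ρ^2 sin(φ) dρ dφ dθ.

The integrand becomes 13ρ, so

    ∭_E (13sqrt(x^2 + y^2 + z^2)) dV = ∫_{0}^{2π} ∫_{0}^{π/4} ∫_{0}^{1} (13ρ) · ρ^2 sin(φ) dρ dφ dθ.

Inner (ρ): 13sin(φ)/4.
Middle (φ): 13/4 - 13sqrt(2)/8.
Outer (θ): 13π (2 - sqrt(2))/4.

Therefore the triple integral equals 13π (2 - sqrt(2))/4.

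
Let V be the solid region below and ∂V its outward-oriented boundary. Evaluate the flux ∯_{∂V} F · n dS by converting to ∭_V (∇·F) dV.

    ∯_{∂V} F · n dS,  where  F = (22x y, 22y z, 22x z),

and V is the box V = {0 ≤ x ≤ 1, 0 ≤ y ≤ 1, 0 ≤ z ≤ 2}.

By the divergence theorem,

    ∯_{∂V} F · n dS = ∭_V (∇ · F) dV.

Compute the divergence:
    ∇ · F = ∂F_x/∂x + ∂F_y/∂y + ∂F_z/∂z = 22y + 22z + 22x = 22x + 22y + 22z.

V is a rectangular box, so dV = dx dy dz with 0 ≤ x ≤ 1, 0 ≤ y ≤ 1, 0 ≤ z ≤ 2.

Integrate (22x + 22y + 22z) over V as an iterated integral:

    ∭_V (∇·F) dV = ∫_0^{1} ∫_0^{1} ∫_0^{2} (22x + 22y + 22z) dz dy dx.

Inner (z from 0 to 2): 44x + 44y + 44.
Middle (y from 0 to 1): 44x + 66.
Outer (x from 0 to 1): 88.

Therefore ∯_{∂V} F · n dS = 88.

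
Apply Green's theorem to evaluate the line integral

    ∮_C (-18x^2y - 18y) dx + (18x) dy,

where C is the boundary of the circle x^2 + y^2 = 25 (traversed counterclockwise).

Green's theorem converts the closed line integral into a double integral over the enclosed region D:

    ∮_C P dx + Q dy = ∬_D (∂Q/∂x - ∂P/∂y) dA.

Here P = -18x^2y - 18y, Q = 18x, so

    ∂Q/∂x = 18,    ∂P/∂y = -18x^2 - 18,
    ∂Q/∂x - ∂P/∂y = 18x^2 + 36.

D is the region x^2 + y^2 ≤ 25. Evaluating the double integral:

In polar coordinates (x = r cos θ, y = r sin θ, dA = r dr dθ) the integrand becomes 18r^2cos(θ)^2 + 36, so

    ∬_D (18x^2 + 36) dA = ∫_0^{2π} ∫_0^{5} (18r^2cos(θ)^2 + 36) · r dr dθ.

Inner (r from 0 to 5): 5625cos(θ)^2/2 + 450.
Outer (θ from 0 to 2π): 7425π/2.

Therefore ∮_C P dx + Q dy = 7425π/2.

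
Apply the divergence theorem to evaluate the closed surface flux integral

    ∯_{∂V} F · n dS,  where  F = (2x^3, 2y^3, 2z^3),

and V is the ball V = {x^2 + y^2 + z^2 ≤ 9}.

By the divergence theorem,

    ∯_{∂V} F · n dS = ∭_V (∇ · F) dV.

Compute the divergence:
    ∇ · F = ∂F_x/∂x + ∂F_y/∂y + ∂F_z/∂z = 6x^2 + 6y^2 + 6z^2.

In spherical coordinates, x = ρ sin(φ) cos(θ), y = ρ sin(φ) sin(θ), z = ρ cos(φ), dV = ρ^2 sin(φ) dρ dφ dθ, with 0 ≤ ρ ≤ 3, 0 ≤ φ ≤ π, 0 ≤ θ ≤ 2π.

The integrand, after substitution and multiplying by the volume element, becomes (6ρ^2) · ρ^2 sin(φ), so

    ∭_V (∇·F) dV = ∫_0^{2π} ∫_0^{π} ∫_0^{3} (6ρ^2) · ρ^2 sin(φ) dρ dφ dθ.

Inner (ρ from 0 to 3): 1458sin(φ)/5.
Middle (φ from 0 to π): 2916/5.
Outer (θ from 0 to 2π): 5832π/5.

Therefore ∯_{∂V} F · n dS = 5832π/5.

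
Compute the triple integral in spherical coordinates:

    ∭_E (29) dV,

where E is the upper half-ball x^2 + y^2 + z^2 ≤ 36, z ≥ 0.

In spherical coordinates, x = ρ sin(φ) cos(θ), y = ρ sin(φ) sin(θ), z = ρ cos(φ), and dV = ρ^2 sin(φ) dρ dφ dθ.

The integrand becomes 29, so

    ∭_E (29) dV = ∫_{0}^{2π} ∫_{0}^{π/2} ∫_{0}^{6} (29) · ρ^2 sin(φ) dρ dφ dθ.

Inner (ρ): 2088sin(φ).
Middle (φ): 2088.
Outer (θ): 4176π.

Therefore the triple integral equals 4176π.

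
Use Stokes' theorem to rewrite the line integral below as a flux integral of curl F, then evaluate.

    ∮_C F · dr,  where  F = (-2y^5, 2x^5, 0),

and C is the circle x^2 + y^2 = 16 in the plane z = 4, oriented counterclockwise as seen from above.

Let S be the flat disk x^2 + y^2 ≤ 16 in the plane z = 4, with upward unit normal n̂ = ẑ. By Stokes' theorem,

    ∮_C F · dr = ∬_S (∇ × F) · n̂ dS = ∬_D (curl F)_z dA,

where D is the disk x^2 + y^2 ≤ 16.

Compute the curl of F = (-2y^5, 2x^5, 0):
    (∇ × F)_x = ∂F_z/∂y - ∂F_y/∂z = 0,
    (∇ × F)_y = ∂F_x/∂z - ∂F_z/∂x = 0,
    (∇ × F)_z = ∂F_y/∂x - ∂F_x/∂y = 10x^4 + 10y^4.

On z = 4, (curl F)_z = 10x^4 + 10y^4.

Convert to polar (x = r cos θ, y = r sin θ, dA = r dr dθ); the integrand becomes 10r^4(sin(θ)^4 + cos(θ)^4), so

    ∬_D (curl F)_z dA = ∫_0^{2π} ∫_0^{4} (10r^4(sin(θ)^4 + cos(θ)^4)) · r dr dθ.

Inner (r from 0 to 4): 20480sin(θ)^4/3 + 20480cos(θ)^4/3.
Outer (θ from 0 to 2π): 10240π.

Therefore ∮_C F · dr = 10240π.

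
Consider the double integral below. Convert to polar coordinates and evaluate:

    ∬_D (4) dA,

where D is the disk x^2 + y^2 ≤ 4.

The region D is 0 ≤ r ≤ 2, 0 ≤ θ ≤ 2π in polar coordinates, where x = r cos(θ), y = r sin(θ), and dA = r dr dθ.

Under the substitution, the integrand becomes 4, so

    ∬_D (4) dA = ∫_{0}^{2π} ∫_{0}^{2} (4) · r dr dθ.

Inner integral (in r): ∫_{0}^{2} (4) · r dr = 8.

Outer integral (in θ): ∫_{0}^{2π} (8) dθ = 16π.

Therefore ∬_D (4) dA = 16π.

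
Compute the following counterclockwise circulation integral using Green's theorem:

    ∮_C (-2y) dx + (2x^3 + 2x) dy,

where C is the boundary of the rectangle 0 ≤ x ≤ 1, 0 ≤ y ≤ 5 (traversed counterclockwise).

Green's theorem converts the closed line integral into a double integral over the enclosed region D:

    ∮_C P dx + Q dy = ∬_D (∂Q/∂x - ∂P/∂y) dA.

Here P = -2y, Q = 2x^3 + 2x, so

    ∂Q/∂x = 6x^2 + 2,    ∂P/∂y = -2,
    ∂Q/∂x - ∂P/∂y = 6x^2 + 4.

D is the region 0 ≤ x ≤ 1, 0 ≤ y ≤ 5. Evaluating the double integral:

    ∬_D (6x^2 + 4) dA = ∫_0^{1} ∫_0^{5} (6x^2 + 4) dy dx.

Inner (y from 0 to 5): 30x^2 + 20.
Outer (x from 0 to 1): 30.

Therefore ∮_C P dx + Q dy = 30.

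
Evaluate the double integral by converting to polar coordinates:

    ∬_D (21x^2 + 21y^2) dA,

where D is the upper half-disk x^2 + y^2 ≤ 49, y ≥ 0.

The region D is 0 ≤ r ≤ 7, 0 ≤ θ ≤ π in polar coordinates, where x = r cos(θ), y = r sin(θ), and dA = r dr dθ.

Under the substitution, the integrand becomes 21r^2, so

    ∬_D (21x^2 + 21y^2) dA = ∫_{0}^{π} ∫_{0}^{7} (21r^2) · r dr dθ.

Inner integral (in r): ∫_{0}^{7} (21r^2) · r dr = 50421/4.

Outer integral (in θ): ∫_{0}^{π} (50421/4) dθ = 50421π/4.

Therefore ∬_D (21x^2 + 21y^2) dA = 50421π/4.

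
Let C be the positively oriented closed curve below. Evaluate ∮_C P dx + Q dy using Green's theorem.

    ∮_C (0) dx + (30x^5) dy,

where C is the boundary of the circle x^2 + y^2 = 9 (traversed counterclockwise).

Green's theorem converts the closed line integral into a double integral over the enclosed region D:

    ∮_C P dx + Q dy = ∬_D (∂Q/∂x - ∂P/∂y) dA.

Here P = 0, Q = 30x^5, so

    ∂Q/∂x = 150x^4,    ∂P/∂y = 0,
    ∂Q/∂x - ∂P/∂y = 150x^4.

D is the region x^2 + y^2 ≤ 9. Evaluating the double integral:

In polar coordinates (x = r cos θ, y = r sin θ, dA = r dr dθ) the integrand becomes 150r^4cos(θ)^4, so

    ∬_D (150x^4) dA = ∫_0^{2π} ∫_0^{3} (150r^4cos(θ)^4) · r dr dθ.

Inner (r from 0 to 3): 18225cos(θ)^4.
Outer (θ from 0 to 2π): 54675π/4.

Therefore ∮_C P dx + Q dy = 54675π/4.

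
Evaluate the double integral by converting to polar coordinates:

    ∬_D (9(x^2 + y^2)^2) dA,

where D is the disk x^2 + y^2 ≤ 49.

The region D is 0 ≤ r ≤ 7, 0 ≤ θ ≤ 2π in polar coordinates, where x = r cos(θ), y = r sin(θ), and dA = r dr dθ.

Under the substitution, the integrand becomes 9r^4, so

    ∬_D (9(x^2 + y^2)^2) dA = ∫_{0}^{2π} ∫_{0}^{7} (9r^4) · r dr dθ.

Inner integral (in r): ∫_{0}^{7} (9r^4) · r dr = 352947/2.

Outer integral (in θ): ∫_{0}^{2π} (352947/2) dθ = 352947π.

Therefore ∬_D (9(x^2 + y^2)^2) dA = 352947π.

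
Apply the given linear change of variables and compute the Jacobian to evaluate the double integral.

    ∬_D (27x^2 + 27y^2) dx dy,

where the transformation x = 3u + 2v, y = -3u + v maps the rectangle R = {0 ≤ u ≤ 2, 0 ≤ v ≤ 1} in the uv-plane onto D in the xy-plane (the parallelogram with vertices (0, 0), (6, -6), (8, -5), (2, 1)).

Compute the Jacobian determinant of (x, y) with respect to (u, v):

    ∂(x,y)/∂(u,v) = | 3  2 | = (3)(1) - (2)(-3) = 9.
                   | -3  1 |

Its absolute value is |J| = 9 (the area scaling factor).

Substituting x = 3u + 2v, y = -3u + v into the integrand,

    27x^2 + 27y^2 → 486u^2 + 162u v + 135v^2,

so the integral becomes

    ∬_R (486u^2 + 162u v + 135v^2) · |J| du dv = ∫_0^2 ∫_0^1 (4374u^2 + 1458u v + 1215v^2) dv du.

Inner (v): 4374u^2 + 729u + 405.
Outer (u): 13932.

Therefore ∬_D (27x^2 + 27y^2) dx dy = 13932.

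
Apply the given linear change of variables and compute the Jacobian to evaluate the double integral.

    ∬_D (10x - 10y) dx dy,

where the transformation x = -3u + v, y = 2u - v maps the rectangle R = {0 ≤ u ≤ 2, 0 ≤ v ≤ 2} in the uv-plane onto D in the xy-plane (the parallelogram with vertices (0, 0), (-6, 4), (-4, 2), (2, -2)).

Compute the Jacobian determinant of (x, y) with respect to (u, v):

    ∂(x,y)/∂(u,v) = | -3  1 | = (-3)(-1) - (1)(2) = 1.
                   | 2  -1 |

Its absolute value is |J| = 1 (the area scaling factor).

Substituting x = -3u + v, y = 2u - v into the integrand,

    10x - 10y → -50u + 20v,

so the integral becomes

    ∬_R (-50u + 20v) · |J| du dv = ∫_0^2 ∫_0^2 (-50u + 20v) dv du.

Inner (v): 40 - 100u.
Outer (u): -120.

Therefore ∬_D (10x - 10y) dx dy = -120.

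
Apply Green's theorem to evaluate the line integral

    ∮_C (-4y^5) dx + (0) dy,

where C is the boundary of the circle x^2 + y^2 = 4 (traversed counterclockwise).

Green's theorem converts the closed line integral into a double integral over the enclosed region D:

    ∮_C P dx + Q dy = ∬_D (∂Q/∂x - ∂P/∂y) dA.

Here P = -4y^5, Q = 0, so

    ∂Q/∂x = 0,    ∂P/∂y = -20y^4,
    ∂Q/∂x - ∂P/∂y = 20y^4.

D is the region x^2 + y^2 ≤ 4. Evaluating the double integral:

In polar coordinates (x = r cos θ, y = r sin θ, dA = r dr dθ) the integrand becomes 20r^4sin(θ)^4, so

    ∬_D (20y^4) dA = ∫_0^{2π} ∫_0^{2} (20r^4sin(θ)^4) · r dr dθ.

Inner (r from 0 to 2): 640sin(θ)^4/3.
Outer (θ from 0 to 2π): 160π.

Therefore ∮_C P dx + Q dy = 160π.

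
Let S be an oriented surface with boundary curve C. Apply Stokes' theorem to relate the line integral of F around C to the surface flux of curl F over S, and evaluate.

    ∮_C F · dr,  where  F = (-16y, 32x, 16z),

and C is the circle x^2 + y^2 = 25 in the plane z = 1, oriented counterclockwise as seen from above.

Let S be the flat disk x^2 + y^2 ≤ 25 in the plane z = 1, with upward unit normal n̂ = ẑ. By Stokes' theorem,

    ∮_C F · dr = ∬_S (∇ × F) · n̂ dS = ∬_D (curl F)_z dA,

where D is the disk x^2 + y^2 ≤ 25.

Compute the curl of F = (-16y, 32x, 16z):
    (∇ × F)_x = ∂F_z/∂y - ∂F_y/∂z = 0,
    (∇ × F)_y = ∂F_x/∂z - ∂F_z/∂x = 0,
    (∇ × F)_z = ∂F_y/∂x - ∂F_x/∂y = 48.

On z = 1, (curl F)_z = 48.

Convert to polar (x = r cos θ, y = r sin θ, dA = r dr dθ); the integrand becomes 48, so

    ∬_D (curl F)_z dA = ∫_0^{2π} ∫_0^{5} (48) · r dr dθ.

Inner (r from 0 to 5): 600.
Outer (θ from 0 to 2π): 1200π.

Therefore ∮_C F · dr = 1200π.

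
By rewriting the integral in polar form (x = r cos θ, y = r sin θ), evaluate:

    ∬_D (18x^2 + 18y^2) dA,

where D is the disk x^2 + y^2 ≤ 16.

The region D is 0 ≤ r ≤ 4, 0 ≤ θ ≤ 2π in polar coordinates, where x = r cos(θ), y = r sin(θ), and dA = r dr dθ.

Under the substitution, the integrand becomes 18r^2, so

    ∬_D (18x^2 + 18y^2) dA = ∫_{0}^{2π} ∫_{0}^{4} (18r^2) · r dr dθ.

Inner integral (in r): ∫_{0}^{4} (18r^2) · r dr = 1152.

Outer integral (in θ): ∫_{0}^{2π} (1152) dθ = 2304π.

Therefore ∬_D (18x^2 + 18y^2) dA = 2304π.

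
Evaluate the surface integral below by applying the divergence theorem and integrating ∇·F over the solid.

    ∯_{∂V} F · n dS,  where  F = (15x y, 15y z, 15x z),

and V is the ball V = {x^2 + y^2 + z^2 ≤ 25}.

By the divergence theorem,

    ∯_{∂V} F · n dS = ∭_V (∇ · F) dV.

Compute the divergence:
    ∇ · F = ∂F_x/∂x + ∂F_y/∂y + ∂F_z/∂z = 15y + 15z + 15x = 15x + 15y + 15z.

In spherical coordinates, x = ρ sin(φ) cos(θ), y = ρ sin(φ) sin(θ), z = ρ cos(φ), dV = ρ^2 sin(φ) dρ dφ dθ, with 0 ≤ ρ ≤ 5, 0 ≤ φ ≤ π, 0 ≤ θ ≤ 2π.

The integrand, after substitution and multiplying by the volume element, becomes (15ρ (sqrt(2)sin(φ)sin(θ + π/4) + cos(φ))) · ρ^2 sin(φ), so

    ∭_V (∇·F) dV = ∫_0^{2π} ∫_0^{π} ∫_0^{5} (15ρ (sqrt(2)sin(φ)sin(θ + π/4) + cos(φ))) · ρ^2 sin(φ) dρ dφ dθ.

Inner (ρ from 0 to 5): 9375(sqrt(2)sin(φ)sin(θ + π/4) + cos(φ))sin(φ)/4.
Middle (φ from 0 to π): 9375sqrt(2)π sin(θ + π/4)/8.
Outer (θ from 0 to 2π): 0.

Therefore ∯_{∂V} F · n dS = 0.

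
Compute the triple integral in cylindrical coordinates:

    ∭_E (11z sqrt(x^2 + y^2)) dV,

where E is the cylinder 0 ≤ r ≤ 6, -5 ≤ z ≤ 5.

In cylindrical coordinates, x = r cos(θ), y = r sin(θ), z = z, and dV = r dr dθ dz.

The integrand becomes 11r z, so

    ∭_E (11z sqrt(x^2 + y^2)) dV = ∫_{0}^{2π} ∫_{0}^{6} ∫_{-5}^{5} (11r z) · r dz dr dθ.

Inner (z): 0.
Middle (r from 0 to 6): 0.
Outer (θ): 0.

Therefore the triple integral equals 0.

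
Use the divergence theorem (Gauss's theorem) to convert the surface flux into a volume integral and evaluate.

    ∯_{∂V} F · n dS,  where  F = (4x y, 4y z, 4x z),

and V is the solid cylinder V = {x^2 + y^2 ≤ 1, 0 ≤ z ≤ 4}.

By the divergence theorem,

    ∯_{∂V} F · n dS = ∭_V (∇ · F) dV.

Compute the divergence:
    ∇ · F = ∂F_x/∂x + ∂F_y/∂y + ∂F_z/∂z = 4y + 4z + 4x = 4x + 4y + 4z.

In cylindrical coordinates, x = r cos(θ), y = r sin(θ), z = z, dV = r dr dθ dz, with 0 ≤ r ≤ 1, 0 ≤ θ ≤ 2π, 0 ≤ z ≤ 4.

The integrand, after substitution and multiplying by the volume element, becomes (4sqrt(2)r sin(θ + π/4) + 4z) · r, so

    ∭_V (∇·F) dV = ∫_0^{2π} ∫_0^{1} ∫_0^{4} (4sqrt(2)r sin(θ + π/4) + 4z) · r dz dr dθ.

Inner (z from 0 to 4): 16r (sqrt(2)r sin(θ + π/4) + 2).
Middle (r from 0 to 1): 16sqrt(2)sin(θ + π/4)/3 + 16.
Outer (θ from 0 to 2π): 32π.

Therefore ∯_{∂V} F · n dS = 32π.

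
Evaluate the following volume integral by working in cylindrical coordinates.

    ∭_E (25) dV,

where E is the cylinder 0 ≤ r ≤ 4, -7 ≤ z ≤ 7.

In cylindrical coordinates, x = r cos(θ), y = r sin(θ), z = z, and dV = r dr dθ dz.

The integrand becomes 25, so

    ∭_E (25) dV = ∫_{0}^{2π} ∫_{0}^{4} ∫_{-7}^{7} (25) · r dz dr dθ.

Inner (z): 350r.
Middle (r from 0 to 4): 2800.
Outer (θ): 5600π.

Therefore the triple integral equals 5600π.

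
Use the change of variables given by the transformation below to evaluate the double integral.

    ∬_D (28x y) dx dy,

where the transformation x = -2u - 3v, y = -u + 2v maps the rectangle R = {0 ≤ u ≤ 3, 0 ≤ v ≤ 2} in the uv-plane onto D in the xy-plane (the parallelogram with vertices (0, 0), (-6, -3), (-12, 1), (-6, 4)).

Compute the Jacobian determinant of (x, y) with respect to (u, v):

    ∂(x,y)/∂(u,v) = | -2  -3 | = (-2)(2) - (-3)(-1) = -7.
                   | -1  2 |

Its absolute value is |J| = 7 (the area scaling factor).

Substituting x = -2u - 3v, y = -u + 2v into the integrand,

    28x y → 56u^2 - 28u v - 168v^2,

so the integral becomes

    ∬_R (56u^2 - 28u v - 168v^2) · |J| du dv = ∫_0^3 ∫_0^2 (392u^2 - 196u v - 1176v^2) dv du.

Inner (v): 784u^2 - 392u - 3136.
Outer (u): -4116.

Therefore ∬_D (28x y) dx dy = -4116.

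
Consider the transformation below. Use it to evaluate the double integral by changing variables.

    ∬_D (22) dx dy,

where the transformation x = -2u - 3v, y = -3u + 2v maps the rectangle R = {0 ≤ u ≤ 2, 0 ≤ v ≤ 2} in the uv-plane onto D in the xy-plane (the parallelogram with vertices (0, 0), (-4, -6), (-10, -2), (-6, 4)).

Compute the Jacobian determinant of (x, y) with respect to (u, v):

    ∂(x,y)/∂(u,v) = | -2  -3 | = (-2)(2) - (-3)(-3) = -13.
                   | -3  2 |

Its absolute value is |J| = 13 (the area scaling factor).

Substituting x = -2u - 3v, y = -3u + 2v into the integrand,

    22 → 22,

so the integral becomes

    ∬_R (22) · |J| du dv = ∫_0^2 ∫_0^2 (286) dv du.

Inner (v): 572.
Outer (u): 1144.

Therefore ∬_D (22) dx dy = 1144.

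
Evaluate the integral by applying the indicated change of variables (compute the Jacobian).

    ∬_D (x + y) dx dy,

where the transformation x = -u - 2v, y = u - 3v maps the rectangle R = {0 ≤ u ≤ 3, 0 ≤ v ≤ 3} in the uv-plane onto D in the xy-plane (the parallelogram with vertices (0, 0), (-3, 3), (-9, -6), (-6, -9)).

Compute the Jacobian determinant of (x, y) with respect to (u, v):

    ∂(x,y)/∂(u,v) = | -1  -2 | = (-1)(-3) - (-2)(1) = 5.
                   | 1  -3 |

Its absolute value is |J| = 5 (the area scaling factor).

Substituting x = -u - 2v, y = u - 3v into the integrand,

    x + y → -5v,

so the integral becomes

    ∬_R (-5v) · |J| du dv = ∫_0^3 ∫_0^3 (-25v) dv du.

Inner (v): -225/2.
Outer (u): -675/2.

Therefore ∬_D (x + y) dx dy = -675/2.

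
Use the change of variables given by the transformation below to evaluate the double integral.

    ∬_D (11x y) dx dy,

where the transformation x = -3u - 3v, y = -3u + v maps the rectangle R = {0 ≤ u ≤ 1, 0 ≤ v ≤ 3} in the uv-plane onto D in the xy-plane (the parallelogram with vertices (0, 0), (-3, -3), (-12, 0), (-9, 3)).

Compute the Jacobian determinant of (x, y) with respect to (u, v):

    ∂(x,y)/∂(u,v) = | -3  -3 | = (-3)(1) - (-3)(-3) = -12.
                   | -3  1 |

Its absolute value is |J| = 12 (the area scaling factor).

Substituting x = -3u - 3v, y = -3u + v into the integrand,

    11x y → 99u^2 + 66u v - 33v^2,

so the integral becomes

    ∬_R (99u^2 + 66u v - 33v^2) · |J| du dv = ∫_0^1 ∫_0^3 (1188u^2 + 792u v - 396v^2) dv du.

Inner (v): 3564u^2 + 3564u - 3564.
Outer (u): -594.

Therefore ∬_D (11x y) dx dy = -594.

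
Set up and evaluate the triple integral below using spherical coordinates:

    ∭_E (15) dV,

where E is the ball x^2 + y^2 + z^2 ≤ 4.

In spherical coordinates, x = ρ sin(φ) cos(θ), y = ρ sin(φ) sin(θ), z = ρ cos(φ), and dV = ρ^2 sin(φ) dρ dφ dθ.

The integrand becomes 15, so

    ∭_E (15) dV = ∫_{0}^{2π} ∫_{0}^{π} ∫_{0}^{2} (15) · ρ^2 sin(φ) dρ dφ dθ.

Inner (ρ): 40sin(φ).
Middle (φ): 80.
Outer (θ): 160π.

Therefore the triple integral equals 160π.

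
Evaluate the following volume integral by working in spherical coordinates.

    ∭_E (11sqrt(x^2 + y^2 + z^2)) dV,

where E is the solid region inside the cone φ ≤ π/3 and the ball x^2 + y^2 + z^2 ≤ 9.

In spherical coordinates, x = ρ sin(φ) cos(θ), y = ρ sin(φ) sin(θ), z = ρ cos(φ), and dV = ρ^2 sin(φ) dρ dφ dθ.

The integrand becomes 11ρ, so

    ∭_E (11sqrt(x^2 + y^2 + z^2)) dV = ∫_{0}^{2π} ∫_{0}^{π/3} ∫_{0}^{3} (11ρ) · ρ^2 sin(φ) dρ dφ dθ.

Inner (ρ): 891sin(φ)/4.
Middle (φ): 891/8.
Outer (θ): 891π/4.

Therefore the triple integral equals 891π/4.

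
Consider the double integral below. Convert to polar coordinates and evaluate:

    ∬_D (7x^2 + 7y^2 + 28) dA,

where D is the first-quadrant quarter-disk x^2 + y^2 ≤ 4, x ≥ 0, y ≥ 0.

The region D is 0 ≤ r ≤ 2, 0 ≤ θ ≤ π/2 in polar coordinates, where x = r cos(θ), y = r sin(θ), and dA = r dr dθ.

Under the substitution, the integrand becomes 7r^2 + 28, so

    ∬_D (7x^2 + 7y^2 + 28) dA = ∫_{0}^{π/2} ∫_{0}^{2} (7r^2 + 28) · r dr dθ.

Inner integral (in r): ∫_{0}^{2} (7r^2 + 28) · r dr = 84.

Outer integral (in θ): ∫_{0}^{π/2} (84) dθ = 42π.

Therefore ∬_D (7x^2 + 7y^2 + 28) dA = 42π.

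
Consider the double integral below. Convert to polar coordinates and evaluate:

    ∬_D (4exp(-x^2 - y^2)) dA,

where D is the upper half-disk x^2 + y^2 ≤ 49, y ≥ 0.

The region D is 0 ≤ r ≤ 7, 0 ≤ θ ≤ π in polar coordinates, where x = r cos(θ), y = r sin(θ), and dA = r dr dθ.

Under the substitution, the integrand becomes 4exp(-r^2), so

    ∬_D (4exp(-x^2 - y^2)) dA = ∫_{0}^{π} ∫_{0}^{7} (4exp(-r^2)) · r dr dθ.

Inner integral (in r): ∫_{0}^{7} (4exp(-r^2)) · r dr = 2 - 2exp(-49).

Outer integral (in θ): ∫_{0}^{π} (2 - 2exp(-49)) dθ = -2π exp(-49) + 2π.

Therefore ∬_D (4exp(-x^2 - y^2)) dA = -2π exp(-49) + 2π.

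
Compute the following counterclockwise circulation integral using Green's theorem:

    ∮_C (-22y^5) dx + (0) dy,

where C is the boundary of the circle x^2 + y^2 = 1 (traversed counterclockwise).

Green's theorem converts the closed line integral into a double integral over the enclosed region D:

    ∮_C P dx + Q dy = ∬_D (∂Q/∂x - ∂P/∂y) dA.

Here P = -22y^5, Q = 0, so

    ∂Q/∂x = 0,    ∂P/∂y = -110y^4,
    ∂Q/∂x - ∂P/∂y = 110y^4.

D is the region x^2 + y^2 ≤ 1. Evaluating the double integral:

In polar coordinates (x = r cos θ, y = r sin θ, dA = r dr dθ) the integrand becomes 110r^4sin(θ)^4, so

    ∬_D (110y^4) dA = ∫_0^{2π} ∫_0^{1} (110r^4sin(θ)^4) · r dr dθ.

Inner (r from 0 to 1): 55sin(θ)^4/3.
Outer (θ from 0 to 2π): 55π/4.

Therefore ∮_C P dx + Q dy = 55π/4.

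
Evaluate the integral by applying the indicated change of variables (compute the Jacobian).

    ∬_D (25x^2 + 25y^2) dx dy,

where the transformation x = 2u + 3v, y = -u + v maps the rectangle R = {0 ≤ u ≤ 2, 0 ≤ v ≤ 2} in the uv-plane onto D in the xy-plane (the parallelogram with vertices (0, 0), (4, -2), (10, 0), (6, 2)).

Compute the Jacobian determinant of (x, y) with respect to (u, v):

    ∂(x,y)/∂(u,v) = | 2  3 | = (2)(1) - (3)(-1) = 5.
                   | -1  1 |

Its absolute value is |J| = 5 (the area scaling factor).

Substituting x = 2u + 3v, y = -u + v into the integrand,

    25x^2 + 25y^2 → 125u^2 + 250u v + 250v^2,

so the integral becomes

    ∬_R (125u^2 + 250u v + 250v^2) · |J| du dv = ∫_0^2 ∫_0^2 (625u^2 + 1250u v + 1250v^2) dv du.

Inner (v): 1250u^2 + 2500u + 10000/3.
Outer (u): 15000.

Therefore ∬_D (25x^2 + 25y^2) dx dy = 15000.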